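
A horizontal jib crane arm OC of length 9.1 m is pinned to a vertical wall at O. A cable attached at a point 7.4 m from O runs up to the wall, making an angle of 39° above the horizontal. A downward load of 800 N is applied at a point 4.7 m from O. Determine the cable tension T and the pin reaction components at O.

ΣM about O: T·sin39°·7.4 − 800·4.7 = 0 → T = 3760/(7.4·0.62932) = 807.392 ≈ 807.4 N.
ΣF_x = 0: O_x − T·cos39° = 0 → O_x = 807.392 × 0.777146 = 627.5 N.
ΣF_y = 0: O_y + T·sin39° − 800 = 0 → O_y = 800 − 807.392 × 0.62932 = 291.9 N.

T = 807.4 N, O_x = 627.5 N, O_y = 291.9 N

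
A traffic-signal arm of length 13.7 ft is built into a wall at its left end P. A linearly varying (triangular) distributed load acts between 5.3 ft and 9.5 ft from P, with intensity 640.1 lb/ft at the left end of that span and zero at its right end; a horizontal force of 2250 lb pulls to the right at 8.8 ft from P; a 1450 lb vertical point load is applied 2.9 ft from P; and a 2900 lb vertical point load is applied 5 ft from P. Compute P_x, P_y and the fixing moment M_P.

P_x = -2250 lb, P_y = 5694 lb, M_P = 27710 lb·ft

Resultant of the triangular load: ½ × 640.1 × 4.2 = 1344.21 lb, acting at 6.7 ft from P (one-third of the span from the peak).
ΣF_x = 0: P_x + 2250 = 0 → P_x = -2250 lb.
ΣF_y = 0: P_y − ½·640.1·4.2 − 1450 − 2900 = 0 → P_y = 5694 lb.
ΣM about P: M_P − (½·640.1·4.2)·6.7 − 1450·2.9 − 2900·5 = 0 → M_P = 27710 lb·ft.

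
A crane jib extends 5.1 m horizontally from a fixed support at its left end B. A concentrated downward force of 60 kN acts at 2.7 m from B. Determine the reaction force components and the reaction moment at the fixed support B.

ΣF_x = 0: B_x = 0.
ΣF_y = 0: B_y − 60 = 0 → B_y = 60.00 kN.
ΣM about B: M_B − 60·2.7 = 0 → M_B = 162.0 kN·m.

B_x = 0, B_y = 60.00 kN, M_B = 162.0 kN·m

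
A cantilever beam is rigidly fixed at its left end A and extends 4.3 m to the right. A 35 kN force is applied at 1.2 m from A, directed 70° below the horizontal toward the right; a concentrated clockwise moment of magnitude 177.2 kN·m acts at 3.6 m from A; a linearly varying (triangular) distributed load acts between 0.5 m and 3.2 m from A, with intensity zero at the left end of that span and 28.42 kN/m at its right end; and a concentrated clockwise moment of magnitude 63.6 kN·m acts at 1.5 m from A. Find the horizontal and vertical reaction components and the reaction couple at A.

A_x = -11.97 kN, A_y = 71.26 kN, M_A = 368.5 kN·m

Resultant of the triangular load: ½ × 28.42 × 2.7 = 38.367 kN, acting at 2.3 m from A (one-third of the span from the peak).
ΣF_x = 0: A_x + 35·cos70° = 0 → A_x = -11.97 kN.
ΣF_y = 0: A_y − 35·sin70° − ½·28.42·2.7 = 0 → A_y = 71.26 kN.
ΣM about A: M_A − 35·sin70°·1.2 − 177.2 − (½·28.42·2.7)·2.3 − 63.6 = 0 → M_A = 368.5 kN·m.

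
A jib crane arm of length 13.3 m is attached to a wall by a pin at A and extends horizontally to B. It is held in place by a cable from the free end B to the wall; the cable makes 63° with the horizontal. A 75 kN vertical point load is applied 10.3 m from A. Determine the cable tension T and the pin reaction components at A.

ΣM about A: T·sin63°·13.3 − 75·10.3 = 0 → T = 772.5/(13.3·0.891007) = 65.1877 ≈ 65.19 kN.
ΣF_x = 0: A_x − T·cos63° = 0 → A_x = 65.1877 × 0.45399 = 29.59 kN.
ΣF_y = 0: A_y + T·sin63° − 75 = 0 → A_y = 75 − 65.1877 × 0.891007 = 16.92 kN.

T = 65.19 kN, A_x = 29.59 kN, A_y = 16.92 kN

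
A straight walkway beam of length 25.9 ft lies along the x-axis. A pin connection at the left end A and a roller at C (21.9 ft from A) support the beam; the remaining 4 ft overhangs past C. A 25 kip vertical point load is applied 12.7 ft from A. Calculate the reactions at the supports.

A_x = 0, A_y = 10.50 kip, C_y = 14.50 kip

Moments about A: C_y·21.9 − 25·12.7 = 0 → C_y = 317.5/21.9 = 14.4977 ≈ 14.50 kip.
ΣF_y = 0: A_y + 14.4977 − 25 = 0 → A_y = 10.50 kip.
ΣF_x = 0: no horizontal applied forces, so A_x = 0.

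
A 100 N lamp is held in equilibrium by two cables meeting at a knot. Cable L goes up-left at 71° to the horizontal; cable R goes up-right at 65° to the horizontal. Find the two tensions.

ΣF_x = 0: −T_L·cos71° + T_R·cos65° = 0 → T_R = 0.77036·T_L.
ΣF_y = 0: T_L·sin71° + T_R·sin65° = 100.
Substitute: T_L·(0.945519 + 0.77036·0.906308) = 100 → T_L = 60.8383 ≈ 60.84 N.
Then T_R = 0.77036 × 60.8383 = 46.87 N.

T_L = 60.84 N, T_R = 46.87 N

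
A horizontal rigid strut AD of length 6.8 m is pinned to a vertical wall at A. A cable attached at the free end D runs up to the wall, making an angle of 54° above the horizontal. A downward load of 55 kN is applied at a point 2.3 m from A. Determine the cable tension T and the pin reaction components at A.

ΣM about A: T·sin54°·6.8 − 55·2.3 = 0 → T = 126.5/(6.8·0.809017) = 22.9945 ≈ 22.99 kN.
ΣF_x = 0: A_x − T·cos54° = 0 → A_x = 22.9945 × 0.587785 = 13.52 kN.
ΣF_y = 0: A_y + T·sin54° − 55 = 0 → A_y = 55 − 22.9945 × 0.809017 = 36.40 kN.

T = 22.99 kN, A_x = 13.52 kN, A_y = 36.40 kN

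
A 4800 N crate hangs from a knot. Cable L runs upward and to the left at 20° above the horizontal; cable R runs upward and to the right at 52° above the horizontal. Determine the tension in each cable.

T_L = 3107 N, T_R = 4743 N

ΣF_x = 0: −T_L·cos20° + T_R·cos52° = 0 → T_R = 1.52631·T_L.
ΣF_y = 0: T_L·sin20° + T_R·sin52° = 4800.
Substitute: T_L·(0.34202 + 1.52631·0.788011) = 4800 → T_L = 3107.26 ≈ 3107 N.
Then T_R = 1.52631 × 3107.26 = 4743 N.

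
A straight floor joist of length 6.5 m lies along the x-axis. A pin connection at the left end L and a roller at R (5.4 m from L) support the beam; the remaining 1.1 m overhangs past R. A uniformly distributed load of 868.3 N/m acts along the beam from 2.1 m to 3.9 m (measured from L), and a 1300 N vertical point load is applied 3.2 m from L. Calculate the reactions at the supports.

L_x = 0, L_y = 1224 N, R_y = 1639 N

Resultant of the distributed load: 868.3 × 1.8 = 1562.94 N at 3 m from L.
Moments about L: R_y·5.4 − (868.3·1.8)·3 − 1300·3.2 = 0 → R_y = 8848.82/5.4 = 1638.67 ≈ 1639 N.
ΣF_y = 0: L_y + 1638.67 − 868.3·1.8 − 1300 = 0 → L_y = 1224 N.
ΣF_x = 0: no horizontal applied forces, so L_x = 0.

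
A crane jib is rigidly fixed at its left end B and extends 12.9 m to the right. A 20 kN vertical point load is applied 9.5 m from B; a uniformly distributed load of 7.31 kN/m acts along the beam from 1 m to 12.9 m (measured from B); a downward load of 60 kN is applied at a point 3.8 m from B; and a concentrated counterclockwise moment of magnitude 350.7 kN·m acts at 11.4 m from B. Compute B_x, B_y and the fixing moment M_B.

B_x = 0, B_y = 167.0 kN, M_B = 671.9 kN·m

Resultant of the distributed load: 7.31 × 11.9 = 86.989 kN at 6.95 m from B.
ΣF_x = 0: B_x = 0.
ΣF_y = 0: B_y − 20 − 7.31·11.9 − 60 = 0 → B_y = 167.0 kN.
ΣM about B: M_B − 20·9.5 − (7.31·11.9)·6.95 − 60·3.8 + 350.7 = 0 → M_B = 671.9 kN·m.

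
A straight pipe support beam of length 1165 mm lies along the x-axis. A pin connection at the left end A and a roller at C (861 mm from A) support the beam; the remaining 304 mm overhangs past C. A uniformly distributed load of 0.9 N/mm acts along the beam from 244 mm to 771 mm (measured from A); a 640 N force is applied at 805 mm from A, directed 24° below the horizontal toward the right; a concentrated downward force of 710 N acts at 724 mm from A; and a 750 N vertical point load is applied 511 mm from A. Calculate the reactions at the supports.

A_x = -584.7 N, A_y = 629.5 N, C_y = 1565 N

Resultant of the distributed load: 0.9 × 527 = 474.3 N at 507.5 mm from A.
Taking moments about A: C_y·861 − (0.9·527)·507.5 − 640·sin24°·805 − 710·724 − 750·511 = 0 → C_y = 1347550/861 = 1565.1 ≈ 1565 N.
ΣF_y = 0: A_y + 1565.1 − 0.9·527 − 640·sin24° − 710 − 750 = 0 → A_y = 629.5 N.
ΣF_x = 0: A_x + 640·cos24° = 0 → A_x = -584.7 N.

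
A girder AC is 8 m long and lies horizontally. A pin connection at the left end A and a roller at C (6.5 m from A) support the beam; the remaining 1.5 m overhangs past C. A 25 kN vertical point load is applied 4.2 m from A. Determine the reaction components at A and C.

A_x = 0, A_y = 8.846 kN, C_y = 16.15 kN

ΣM about A: C_y·6.5 − 25·4.2 = 0 → C_y = 105/6.5 = 16.1538 ≈ 16.15 kN.
ΣF_y = 0: A_y + 16.1538 − 25 = 0 → A_y = 8.846 kN.
ΣF_x = 0: no horizontal applied forces, so A_x = 0.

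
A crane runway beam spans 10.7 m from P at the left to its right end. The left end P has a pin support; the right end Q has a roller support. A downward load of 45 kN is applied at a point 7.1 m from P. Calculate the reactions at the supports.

Moments about P: Q_y·10.7 − 45·7.1 = 0 → Q_y = 319.5/10.7 = 29.8598 ≈ 29.86 kN.
ΣF_y = 0: P_y + 29.8598 − 45 = 0 → P_y = 15.14 kN.
ΣF_x = 0: no horizontal applied forces, so P_x = 0.

P_x = 0, P_y = 15.14 kN, Q_y = 29.86 kN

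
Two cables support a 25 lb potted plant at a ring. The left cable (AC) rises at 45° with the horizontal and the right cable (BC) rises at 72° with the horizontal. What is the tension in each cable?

T_AC = 8.670 lb, T_BC = 19.84 lb

ΣF_x = 0: −T_AC·cos45° + T_BC·cos72° = 0 → T_BC = 2.28825·T_AC.
ΣF_y = 0: T_AC·sin45° + T_BC·sin72° = 25.
Substitute: T_AC·(0.707107 + 2.28825·0.951057) = 25 → T_AC = 8.67043 ≈ 8.670 lb.
Then T_BC = 2.28825 × 8.67043 = 19.84 lb.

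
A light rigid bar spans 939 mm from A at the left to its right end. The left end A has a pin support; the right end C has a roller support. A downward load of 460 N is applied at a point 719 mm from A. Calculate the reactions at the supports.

Moments about A: C_y·939 − 460·719 = 0 → C_y = 330740/939 = 352.226 ≈ 352.2 N.
ΣF_y = 0: A_y + 352.226 − 460 = 0 → A_y = 107.8 N.
ΣF_x = 0: no horizontal applied forces, so A_x = 0.

A_x = 0, A_y = 107.8 N, C_y = 352.2 N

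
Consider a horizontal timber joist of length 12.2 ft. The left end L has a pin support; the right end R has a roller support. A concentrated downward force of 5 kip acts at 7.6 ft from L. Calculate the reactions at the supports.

L_x = 0, L_y = 1.885 kip, R_y = 3.115 kip

Taking moments about L: R_y·12.2 − 5·7.6 = 0 → R_y = 38/12.2 = 3.11475 ≈ 3.115 kip.
ΣF_y = 0: L_y + 3.11475 − 5 = 0 → L_y = 1.885 kip.
ΣF_x = 0: no horizontal applied forces, so L_x = 0.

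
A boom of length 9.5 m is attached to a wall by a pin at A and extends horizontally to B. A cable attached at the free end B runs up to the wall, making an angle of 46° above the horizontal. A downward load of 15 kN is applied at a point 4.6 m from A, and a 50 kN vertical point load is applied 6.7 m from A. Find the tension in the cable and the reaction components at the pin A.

ΣM about A: T·sin46°·9.5 − 15·4.6 − 50·6.7 = 0 → T = 404/(9.5·0.71934) = 59.1185 ≈ 59.12 kN.
ΣF_x = 0: A_x − T·cos46° = 0 → A_x = 59.1185 × 0.694658 = 41.07 kN.
ΣF_y = 0: A_y + T·sin46° − 15 − 50 = 0 → A_y = 65 − 59.1185 × 0.71934 = 22.47 kN.

T = 59.12 kN, A_x = 41.07 kN, A_y = 22.47 kN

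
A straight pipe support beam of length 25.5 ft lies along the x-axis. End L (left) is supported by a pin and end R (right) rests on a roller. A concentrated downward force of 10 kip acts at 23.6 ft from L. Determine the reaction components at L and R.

Taking moments about L: R_y·25.5 − 10·23.6 = 0 → R_y = 236/25.5 = 9.2549 ≈ 9.255 kip.
ΣF_y = 0: L_y + 9.2549 − 10 = 0 → L_y = 0.7451 kip.
ΣF_x = 0: no horizontal applied forces, so L_x = 0.

L_x = 0, L_y = 0.7451 kip, R_y = 9.255 kip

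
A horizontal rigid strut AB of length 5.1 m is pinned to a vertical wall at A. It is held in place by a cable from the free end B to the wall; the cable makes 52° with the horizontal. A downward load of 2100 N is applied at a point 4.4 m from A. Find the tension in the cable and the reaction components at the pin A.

T = 2299 N, A_x = 1416 N, A_y = 288.2 N

ΣM about A: T·sin52°·5.1 − 2100·4.4 = 0 → T = 9240/(5.1·0.788011) = 2299.16 ≈ 2299 N.
ΣF_x = 0: A_x − T·cos52° = 0 → A_x = 2299.16 × 0.615661 = 1416 N.
ΣF_y = 0: A_y + T·sin52° − 2100 = 0 → A_y = 2100 − 2299.16 × 0.788011 = 288.2 N.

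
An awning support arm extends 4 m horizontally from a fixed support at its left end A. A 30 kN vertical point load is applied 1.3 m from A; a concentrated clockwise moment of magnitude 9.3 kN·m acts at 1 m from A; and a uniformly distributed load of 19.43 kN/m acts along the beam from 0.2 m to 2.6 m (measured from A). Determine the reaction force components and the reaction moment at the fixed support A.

A_x = 0, A_y = 76.63 kN, M_A = 113.6 kN·m

Resultant of the distributed load: 19.43 × 2.4 = 46.632 kN at 1.4 m from A.
ΣF_x = 0: A_x = 0.
ΣF_y = 0: A_y − 30 − 19.43·2.4 = 0 → A_y = 76.63 kN.
ΣM about A: M_A − 30·1.3 − 9.3 − (19.43·2.4)·1.4 = 0 → M_A = 113.6 kN·m.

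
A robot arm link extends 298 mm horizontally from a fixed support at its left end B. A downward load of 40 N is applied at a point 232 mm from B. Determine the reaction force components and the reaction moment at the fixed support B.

B_x = 0, B_y = 40.00 N, M_B = 9280 N·mm

ΣF_x = 0: B_x = 0.
ΣF_y = 0: B_y − 40 = 0 → B_y = 40.00 N.
ΣM about B: M_B − 40·232 = 0 → M_B = 9280 N·mm.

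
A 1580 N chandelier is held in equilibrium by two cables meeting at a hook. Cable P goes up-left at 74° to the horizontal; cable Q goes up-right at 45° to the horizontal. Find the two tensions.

ΣF_x = 0: −T_P·cos74° + T_Q·cos45° = 0 → T_Q = 0.38981·T_P.
ΣF_y = 0: T_P·sin74° + T_Q·sin45° = 1580.
Substitute: T_P·(0.961262 + 0.38981·0.707107) = 1580 → T_P = 1277.39 ≈ 1277 N.
Then T_Q = 0.38981 × 1277.39 = 497.9 N.

T_P = 1277 N, T_Q = 497.9 N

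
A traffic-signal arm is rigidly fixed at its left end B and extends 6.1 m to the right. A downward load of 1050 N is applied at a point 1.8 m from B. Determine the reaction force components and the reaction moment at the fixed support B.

ΣF_x = 0: B_x = 0.
ΣF_y = 0: B_y − 1050 = 0 → B_y = 1050 N.
ΣM about B: M_B − 1050·1.8 = 0 → M_B = 1890 N·m.

B_x = 0, B_y = 1050 N, M_B = 1890 N·m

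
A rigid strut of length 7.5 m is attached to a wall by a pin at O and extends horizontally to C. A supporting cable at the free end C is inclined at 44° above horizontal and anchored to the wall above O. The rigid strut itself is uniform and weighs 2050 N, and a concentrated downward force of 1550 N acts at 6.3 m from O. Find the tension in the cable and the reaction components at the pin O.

ΣM about O: T·sin44°·7.5 − 2050·3.75 − 1550·6.3 = 0 → T = 17452.5/(7.5·0.694658) = 3349.85 ≈ 3350 N.
ΣF_x = 0: O_x − T·cos44° = 0 → O_x = 3349.85 × 0.71934 = 2410 N.
ΣF_y = 0: O_y + T·sin44° − 2050 − 1550 = 0 → O_y = 3600 − 3349.85 × 0.694658 = 1273 N.

T = 3350 N, O_x = 2410 N, O_y = 1273 N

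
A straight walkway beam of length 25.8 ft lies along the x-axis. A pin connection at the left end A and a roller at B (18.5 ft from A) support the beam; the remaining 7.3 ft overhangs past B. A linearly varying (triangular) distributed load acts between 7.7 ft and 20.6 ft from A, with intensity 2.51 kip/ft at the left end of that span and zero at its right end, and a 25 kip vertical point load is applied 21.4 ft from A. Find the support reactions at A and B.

Resultant of the triangular load: ½ × 2.51 × 12.9 = 16.1895 kip, acting at 12 ft from A (one-third of the span from the peak).
ΣM about A: B_y·18.5 − (½·2.51·12.9)·12 − 25·21.4 = 0 → B_y = 729.274/18.5 = 39.4202 ≈ 39.42 kip.
ΣF_y = 0: A_y + 39.4202 − ½·2.51·12.9 − 25 = 0 → A_y = 1.769 kip.
ΣF_x = 0: no horizontal applied forces, so A_x = 0.

A_x = 0, A_y = 1.769 kip, B_y = 39.42 kip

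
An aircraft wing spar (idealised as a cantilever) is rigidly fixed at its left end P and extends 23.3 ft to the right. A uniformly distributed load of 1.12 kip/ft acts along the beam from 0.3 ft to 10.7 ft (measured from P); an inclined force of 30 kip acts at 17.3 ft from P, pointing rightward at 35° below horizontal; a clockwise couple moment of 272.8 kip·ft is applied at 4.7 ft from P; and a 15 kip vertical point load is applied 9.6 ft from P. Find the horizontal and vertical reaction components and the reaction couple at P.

P_x = -24.57 kip, P_y = 43.86 kip, M_P = 778.6 kip·ft

Resultant of the distributed load: 1.12 × 10.4 = 11.648 kip at 5.5 ft from P.
ΣF_x = 0: P_x + 30·cos35° = 0 → P_x = -24.57 kip.
ΣF_y = 0: P_y − 1.12·10.4 − 30·sin35° − 15 = 0 → P_y = 43.86 kip.
ΣM about P: M_P − (1.12·10.4)·5.5 − 30·sin35°·17.3 − 272.8 − 15·9.6 = 0 → M_P = 778.6 kip·ft.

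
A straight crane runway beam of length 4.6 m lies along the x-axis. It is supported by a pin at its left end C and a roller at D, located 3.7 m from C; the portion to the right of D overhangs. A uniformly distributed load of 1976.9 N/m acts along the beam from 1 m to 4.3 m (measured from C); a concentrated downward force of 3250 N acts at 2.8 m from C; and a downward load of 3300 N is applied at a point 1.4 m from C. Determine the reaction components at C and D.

C_x = 0, C_y = 4693 N, D_y = 8381 N

Resultant of the distributed load: 1976.9 × 3.3 = 6523.77 N at 2.65 m from C.
Moments about C: D_y·3.7 − (1976.9·3.3)·2.65 − 3250·2.8 − 3300·1.4 = 0 → D_y = 31007.9905/3.7 = 8380.54 ≈ 8381 N.
ΣF_y = 0: C_y + 8380.54 − 1976.9·3.3 − 3250 − 3300 = 0 → C_y = 4693 N.
ΣF_x = 0: no horizontal applied forces, so C_x = 0.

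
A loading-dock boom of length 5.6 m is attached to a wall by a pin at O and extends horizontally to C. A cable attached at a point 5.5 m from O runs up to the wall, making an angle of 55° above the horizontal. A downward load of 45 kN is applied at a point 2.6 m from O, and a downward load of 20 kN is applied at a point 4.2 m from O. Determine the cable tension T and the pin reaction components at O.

T = 44.61 kN, O_x = 25.59 kN, O_y = 28.45 kN

ΣM about O: T·sin55°·5.5 − 45·2.6 − 20·4.2 = 0 → T = 201/(5.5·0.819152) = 44.6138 ≈ 44.61 kN.
ΣF_x = 0: O_x − T·cos55° = 0 → O_x = 44.6138 × 0.573576 = 25.59 kN.
ΣF_y = 0: O_y + T·sin55° − 45 − 20 = 0 → O_y = 65 − 44.6138 × 0.819152 = 28.45 kN.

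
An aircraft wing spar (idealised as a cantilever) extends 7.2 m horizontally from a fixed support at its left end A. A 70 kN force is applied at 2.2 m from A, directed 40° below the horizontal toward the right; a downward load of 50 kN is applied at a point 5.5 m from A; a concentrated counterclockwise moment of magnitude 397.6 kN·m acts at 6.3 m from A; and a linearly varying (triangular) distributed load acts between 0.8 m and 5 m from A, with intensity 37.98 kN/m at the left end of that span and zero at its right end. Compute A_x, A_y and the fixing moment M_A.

Resultant of the triangular load: ½ × 37.98 × 4.2 = 79.758 kN, acting at 2.2 m from A (one-third of the span from the peak).
ΣF_x = 0: A_x + 70·cos40° = 0 → A_x = -53.62 kN.
ΣF_y = 0: A_y − 70·sin40° − 50 − ½·37.98·4.2 = 0 → A_y = 174.8 kN.
ΣM about A: M_A − 70·sin40°·2.2 − 50·5.5 + 397.6 − (½·37.98·4.2)·2.2 = 0 → M_A = 151.9 kN·m.

A_x = -53.62 kN, A_y = 174.8 kN, M_A = 151.9 kN·m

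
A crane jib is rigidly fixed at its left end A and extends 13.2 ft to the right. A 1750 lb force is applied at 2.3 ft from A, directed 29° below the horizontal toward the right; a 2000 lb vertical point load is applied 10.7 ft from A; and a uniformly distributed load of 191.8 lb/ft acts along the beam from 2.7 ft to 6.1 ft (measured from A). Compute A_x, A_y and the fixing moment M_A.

A_x = -1531 lb, A_y = 3501 lb, M_A = 26220 lb·ft

Resultant of the distributed load: 191.8 × 3.4 = 652.12 lb at 4.4 ft from A.
ΣF_x = 0: A_x + 1750·cos29° = 0 → A_x = -1531 lb.
ΣF_y = 0: A_y − 1750·sin29° − 2000 − 191.8·3.4 = 0 → A_y = 3501 lb.
ΣM about A: M_A − 1750·sin29°·2.3 − 2000·10.7 − (191.8·3.4)·4.4 = 0 → M_A = 26220 lb·ft.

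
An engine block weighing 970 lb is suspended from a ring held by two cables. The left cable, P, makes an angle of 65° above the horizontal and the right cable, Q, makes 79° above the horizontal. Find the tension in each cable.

ΣF_x = 0: −T_P·cos65° + T_Q·cos79° = 0 → T_Q = 2.21488·T_P.
ΣF_y = 0: T_P·sin65° + T_Q·sin79° = 970.
Substitute: T_P·(0.906308 + 2.21488·0.981627) = 970 → T_P = 314.885 ≈ 314.9 lb.
Then T_Q = 2.21488 × 314.885 = 697.4 lb.

T_P = 314.9 lb, T_Q = 697.4 lb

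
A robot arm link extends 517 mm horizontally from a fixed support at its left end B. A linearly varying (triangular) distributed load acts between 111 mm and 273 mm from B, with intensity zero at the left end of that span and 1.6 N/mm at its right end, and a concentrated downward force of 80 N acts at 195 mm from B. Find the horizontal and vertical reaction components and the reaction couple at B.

Resultant of the triangular load: ½ × 1.6 × 162 = 129.6 N, acting at 219 mm from B (one-third of the span from the peak).
ΣF_x = 0: B_x = 0.
ΣF_y = 0: B_y − ½·1.6·162 − 80 = 0 → B_y = 209.6 N.
ΣM about B: M_B − (½·1.6·162)·219 − 80·195 = 0 → M_B = 43980 N·mm.

B_x = 0, B_y = 209.6 N, M_B = 43980 N·mm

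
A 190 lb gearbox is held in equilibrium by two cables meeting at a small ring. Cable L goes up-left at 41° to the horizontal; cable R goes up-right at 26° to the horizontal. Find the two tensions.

T_L = 185.5 lb, T_R = 155.8 lb

ΣF_x = 0: −T_L·cos41° + T_R·cos26° = 0 → T_R = 0.839691·T_L.
ΣF_y = 0: T_L·sin41° + T_R·sin26° = 190.
Substitute: T_L·(0.656059 + 0.839691·0.438371) = 190 → T_L = 185.519 ≈ 185.5 lb.
Then T_R = 0.839691 × 185.519 = 155.8 lb.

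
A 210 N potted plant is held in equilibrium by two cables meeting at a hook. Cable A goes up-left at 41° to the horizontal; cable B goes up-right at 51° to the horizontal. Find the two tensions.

ΣF_x = 0: −T_A·cos41° + T_B·cos51° = 0 → T_B = 1.19925·T_A.
ΣF_y = 0: T_A·sin41° + T_B·sin51° = 210.
Substitute: T_A·(0.656059 + 1.19925·0.777146) = 210 → T_A = 132.238 ≈ 132.2 N.
Then T_B = 1.19925 × 132.238 = 158.6 N.

T_A = 132.2 N, T_B = 158.6 N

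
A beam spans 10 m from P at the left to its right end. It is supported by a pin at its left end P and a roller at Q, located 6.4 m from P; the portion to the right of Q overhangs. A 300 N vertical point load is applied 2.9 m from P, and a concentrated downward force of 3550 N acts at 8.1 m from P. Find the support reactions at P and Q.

P_x = 0, P_y = -778.9 N, Q_y = 4629 N

ΣM about P: Q_y·6.4 − 300·2.9 − 3550·8.1 = 0 → Q_y = 29625/6.4 = 4628.91 ≈ 4629 N.
ΣF_y = 0: P_y + 4628.91 − 300 − 3550 = 0 → P_y = -778.9 N.
ΣF_x = 0: no horizontal applied forces, so P_x = 0.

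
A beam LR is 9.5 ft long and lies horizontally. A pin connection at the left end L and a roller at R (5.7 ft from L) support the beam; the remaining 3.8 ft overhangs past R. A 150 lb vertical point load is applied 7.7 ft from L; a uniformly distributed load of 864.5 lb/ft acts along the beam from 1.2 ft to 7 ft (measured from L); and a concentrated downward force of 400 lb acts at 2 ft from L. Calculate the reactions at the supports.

L_x = 0, L_y = 1614 lb, R_y = 3950 lb

Resultant of the distributed load: 864.5 × 5.8 = 5014.1 lb at 4.1 ft from L.
Taking moments about L: R_y·5.7 − 150·7.7 − (864.5·5.8)·4.1 − 400·2 = 0 → R_y = 22512.81/5.7 = 3949.62 ≈ 3950 lb.
ΣF_y = 0: L_y + 3949.62 − 150 − 864.5·5.8 − 400 = 0 → L_y = 1614 lb.
ΣF_x = 0: no horizontal applied forces, so L_x = 0.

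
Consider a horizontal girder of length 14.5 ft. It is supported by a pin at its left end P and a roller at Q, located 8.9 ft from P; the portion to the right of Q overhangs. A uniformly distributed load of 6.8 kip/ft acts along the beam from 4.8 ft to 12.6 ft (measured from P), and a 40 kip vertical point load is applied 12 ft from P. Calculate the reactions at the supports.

Resultant of the distributed load: 6.8 × 7.8 = 53.04 kip at 8.7 ft from P.
Moments about P: Q_y·8.9 − (6.8·7.8)·8.7 − 40·12 = 0 → Q_y = 941.448/8.9 = 105.781 ≈ 105.8 kip.
ΣF_y = 0: P_y + 105.781 − 6.8·7.8 − 40 = 0 → P_y = -12.74 kip.
ΣF_x = 0: no horizontal applied forces, so P_x = 0.

P_x = 0, P_y = -12.74 kip, Q_y = 105.8 kip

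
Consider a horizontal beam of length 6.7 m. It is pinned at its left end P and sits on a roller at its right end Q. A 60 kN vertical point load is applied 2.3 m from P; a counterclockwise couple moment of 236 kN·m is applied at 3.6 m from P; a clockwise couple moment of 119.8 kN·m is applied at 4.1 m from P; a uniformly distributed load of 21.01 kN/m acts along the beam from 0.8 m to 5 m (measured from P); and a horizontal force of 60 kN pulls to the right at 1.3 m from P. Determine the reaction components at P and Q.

Resultant of the distributed load: 21.01 × 4.2 = 88.242 kN at 2.9 m from P.
Taking moments about P: Q_y·6.7 − 60·2.3 + 236 − 119.8 − (21.01·4.2)·2.9 = 0 → Q_y = 277.7018/6.7 = 41.448 ≈ 41.45 kN.
ΣF_y = 0: P_y + 41.448 − 60 − 21.01·4.2 = 0 → P_y = 106.8 kN.
ΣF_x = 0: P_x + 60 = 0 → P_x = -60.00 kN.

P_x = -60.00 kN, P_y = 106.8 kN, Q_y = 41.45 kN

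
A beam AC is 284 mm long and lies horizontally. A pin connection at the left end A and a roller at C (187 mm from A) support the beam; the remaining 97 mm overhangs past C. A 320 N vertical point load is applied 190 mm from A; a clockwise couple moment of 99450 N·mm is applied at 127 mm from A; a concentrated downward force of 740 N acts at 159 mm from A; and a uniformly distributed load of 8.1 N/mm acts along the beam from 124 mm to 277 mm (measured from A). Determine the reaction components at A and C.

Resultant of the distributed load: 8.1 × 153 = 1239.3 N at 200.5 mm from A.
Moments about A: C_y·187 − 320·190 − 99450 − 740·159 − (8.1·153)·200.5 = 0 → C_y = 526389.65/187 = 2814.92 ≈ 2815 N.
ΣF_y = 0: A_y + 2814.92 − 320 − 740 − 8.1·153 = 0 → A_y = -515.6 N.
ΣF_x = 0: no horizontal applied forces, so A_x = 0.

A_x = 0, A_y = -515.6 N, C_y = 2815 N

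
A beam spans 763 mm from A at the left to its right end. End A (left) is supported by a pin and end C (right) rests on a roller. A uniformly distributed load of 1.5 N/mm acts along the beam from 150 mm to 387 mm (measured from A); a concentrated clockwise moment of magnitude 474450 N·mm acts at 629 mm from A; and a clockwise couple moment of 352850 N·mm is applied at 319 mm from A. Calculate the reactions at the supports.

A_x = 0, A_y = -853.9 N, C_y = 1209 N

Resultant of the distributed load: 1.5 × 237 = 355.5 N at 268.5 mm from A.
ΣM about A: C_y·763 − (1.5·237)·268.5 − 474450 − 352850 = 0 → C_y = 922751.75/763 = 1209.37 ≈ 1209 N.
ΣF_y = 0: A_y + 1209.37 − 1.5·237 = 0 → A_y = -853.9 N.
ΣF_x = 0: no horizontal applied forces, so A_x = 0.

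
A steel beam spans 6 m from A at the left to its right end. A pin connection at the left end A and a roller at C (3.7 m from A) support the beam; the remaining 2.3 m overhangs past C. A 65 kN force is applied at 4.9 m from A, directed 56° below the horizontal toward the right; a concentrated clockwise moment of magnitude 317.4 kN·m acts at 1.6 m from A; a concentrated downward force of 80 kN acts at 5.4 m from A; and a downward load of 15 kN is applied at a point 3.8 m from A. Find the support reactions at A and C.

Taking moments about A: C_y·3.7 − 65·sin56°·4.9 − 317.4 − 80·5.4 − 15·3.8 = 0 → C_y = 1070.45/3.7 = 289.311 ≈ 289.3 kN.
ΣF_y = 0: A_y + 289.311 − 65·sin56° − 80 − 15 = 0 → A_y = -140.4 kN.
ΣF_x = 0: A_x + 65·cos56° = 0 → A_x = -36.35 kN.

A_x = -36.35 kN, A_y = -140.4 kN, C_y = 289.3 kN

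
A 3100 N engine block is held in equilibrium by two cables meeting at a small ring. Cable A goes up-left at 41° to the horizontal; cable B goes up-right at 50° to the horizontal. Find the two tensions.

ΣF_x = 0: −T_A·cos41° + T_B·cos50° = 0 → T_B = 1.17412·T_A.
ΣF_y = 0: T_A·sin41° + T_B·sin50° = 3100.
Substitute: T_A·(0.656059 + 1.17412·0.766044) = 3100 → T_A = 1992.95 ≈ 1993 N.
Then T_B = 1.17412 × 1992.95 = 2340 N.

T_A = 1993 N, T_B = 2340 N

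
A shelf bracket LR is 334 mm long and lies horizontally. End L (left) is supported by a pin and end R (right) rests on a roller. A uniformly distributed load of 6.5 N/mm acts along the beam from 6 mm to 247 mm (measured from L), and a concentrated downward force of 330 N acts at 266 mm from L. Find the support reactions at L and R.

Resultant of the distributed load: 6.5 × 241 = 1566.5 N at 126.5 mm from L.
Moments about L: R_y·334 − (6.5·241)·126.5 − 330·266 = 0 → R_y = 285942.25/334 = 856.115 ≈ 856.1 N.
ΣF_y = 0: L_y + 856.115 − 6.5·241 − 330 = 0 → L_y = 1040 N.
ΣF_x = 0: no horizontal applied forces, so L_x = 0.

L_x = 0, L_y = 1040 N, R_y = 856.1 N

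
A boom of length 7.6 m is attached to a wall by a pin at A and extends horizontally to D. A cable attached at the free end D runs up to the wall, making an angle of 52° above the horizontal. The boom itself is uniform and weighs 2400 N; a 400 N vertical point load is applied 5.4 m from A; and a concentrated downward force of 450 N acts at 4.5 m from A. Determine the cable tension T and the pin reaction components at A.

T = 2222 N, A_x = 1368 N, A_y = 1499 N

ΣM about A: T·sin52°·7.6 − 2400·3.8 − 400·5.4 − 450·4.5 = 0 → T = 13305/(7.6·0.788011) = 2221.62 ≈ 2222 N.
ΣF_x = 0: A_x − T·cos52° = 0 → A_x = 2221.62 × 0.615661 = 1368 N.
ΣF_y = 0: A_y + T·sin52° − 2400 − 400 − 450 = 0 → A_y = 3250 − 2221.62 × 0.788011 = 1499 N.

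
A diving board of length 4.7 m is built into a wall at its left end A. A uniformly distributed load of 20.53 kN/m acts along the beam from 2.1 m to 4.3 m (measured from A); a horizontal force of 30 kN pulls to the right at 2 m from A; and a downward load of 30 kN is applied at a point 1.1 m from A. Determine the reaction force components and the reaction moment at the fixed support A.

Resultant of the distributed load: 20.53 × 2.2 = 45.166 kN at 3.2 m from A.
ΣF_x = 0: A_x + 30 = 0 → A_x = -30.00 kN.
ΣF_y = 0: A_y − 20.53·2.2 − 30 = 0 → A_y = 75.17 kN.
ΣM about A: M_A − (20.53·2.2)·3.2 − 30·1.1 = 0 → M_A = 177.5 kN·m.

A_x = -30.00 kN, A_y = 75.17 kN, M_A = 177.5 kN·m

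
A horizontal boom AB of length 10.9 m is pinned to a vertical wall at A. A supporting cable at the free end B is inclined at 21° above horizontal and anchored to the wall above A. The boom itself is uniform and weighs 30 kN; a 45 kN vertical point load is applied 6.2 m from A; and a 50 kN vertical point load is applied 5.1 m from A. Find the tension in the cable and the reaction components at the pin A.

ΣM about A: T·sin21°·10.9 − 30·5.45 − 45·6.2 − 50·5.1 = 0 → T = 697.5/(10.9·0.358368) = 178.562 ≈ 178.6 kN.
ΣF_x = 0: A_x − T·cos21° = 0 → A_x = 178.562 × 0.93358 = 166.7 kN.
ΣF_y = 0: A_y + T·sin21° − 30 − 45 − 50 = 0 → A_y = 125 − 178.562 × 0.358368 = 61.01 kN.

T = 178.6 kN, A_x = 166.7 kN, A_y = 61.01 kN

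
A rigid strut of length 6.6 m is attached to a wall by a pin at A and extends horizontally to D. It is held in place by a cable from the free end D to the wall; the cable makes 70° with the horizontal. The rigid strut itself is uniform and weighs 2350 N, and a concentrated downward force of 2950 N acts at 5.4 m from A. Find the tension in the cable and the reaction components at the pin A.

ΣM about A: T·sin70°·6.6 − 2350·3.3 − 2950·5.4 = 0 → T = 23685/(6.6·0.939693) = 3818.95 ≈ 3819 N.
ΣF_x = 0: A_x − T·cos70° = 0 → A_x = 3818.95 × 0.34202 = 1306 N.
ΣF_y = 0: A_y + T·sin70° − 2350 − 2950 = 0 → A_y = 5300 − 3818.95 × 0.939693 = 1711 N.

T = 3819 N, A_x = 1306 N, A_y = 1711 N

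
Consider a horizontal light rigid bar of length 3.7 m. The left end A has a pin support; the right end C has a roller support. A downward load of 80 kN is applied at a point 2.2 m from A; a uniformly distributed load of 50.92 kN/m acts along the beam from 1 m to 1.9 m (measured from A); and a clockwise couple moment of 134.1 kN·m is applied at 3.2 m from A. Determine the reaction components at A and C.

Resultant of the distributed load: 50.92 × 0.9 = 45.828 kN at 1.45 m from A.
Moments about A: C_y·3.7 − 80·2.2 − (50.92·0.9)·1.45 − 134.1 = 0 → C_y = 376.5506/3.7 = 101.77 ≈ 101.8 kN.
ΣF_y = 0: A_y + 101.77 − 80 − 50.92·0.9 = 0 → A_y = 24.06 kN.
ΣF_x = 0: no horizontal applied forces, so A_x = 0.

A_x = 0, A_y = 24.06 kN, C_y = 101.8 kN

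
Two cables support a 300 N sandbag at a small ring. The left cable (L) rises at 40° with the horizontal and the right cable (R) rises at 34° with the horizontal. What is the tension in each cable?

T_L = 258.7 N, T_R = 239.1 N

ΣF_x = 0: −T_L·cos40° + T_R·cos34° = 0 → T_R = 0.924017·T_L.
ΣF_y = 0: T_L·sin40° + T_R·sin34° = 300.
Substitute: T_L·(0.642788 + 0.924017·0.559193) = 300 → T_L = 258.734 ≈ 258.7 N.
Then T_R = 0.924017 × 258.734 = 239.1 N.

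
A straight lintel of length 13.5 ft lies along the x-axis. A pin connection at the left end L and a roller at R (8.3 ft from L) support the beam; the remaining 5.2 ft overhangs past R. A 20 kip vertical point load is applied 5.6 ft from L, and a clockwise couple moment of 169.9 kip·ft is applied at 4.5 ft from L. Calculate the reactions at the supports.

L_x = 0, L_y = -13.96 kip, R_y = 33.96 kip

Moments about L: R_y·8.3 − 20·5.6 − 169.9 = 0 → R_y = 281.9/8.3 = 33.9639 ≈ 33.96 kip.
ΣF_y = 0: L_y + 33.9639 − 20 = 0 → L_y = -13.96 kip.
ΣF_x = 0: no horizontal applied forces, so L_x = 0.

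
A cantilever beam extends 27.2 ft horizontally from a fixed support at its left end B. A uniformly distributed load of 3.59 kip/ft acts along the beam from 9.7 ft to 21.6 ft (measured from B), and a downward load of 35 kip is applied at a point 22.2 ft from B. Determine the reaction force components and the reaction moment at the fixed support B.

Resultant of the distributed load: 3.59 × 11.9 = 42.721 kip at 15.65 ft from B.
ΣF_x = 0: B_x = 0.
ΣF_y = 0: B_y − 3.59·11.9 − 35 = 0 → B_y = 77.72 kip.
ΣM about B: M_B − (3.59·11.9)·15.65 − 35·22.2 = 0 → M_B = 1446 kip·ft.

B_x = 0, B_y = 77.72 kip, M_B = 1446 kip·ft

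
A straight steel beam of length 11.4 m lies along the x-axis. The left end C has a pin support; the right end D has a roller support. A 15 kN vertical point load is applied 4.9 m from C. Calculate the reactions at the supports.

C_x = 0, C_y = 8.553 kN, D_y = 6.447 kN

ΣM about C: D_y·11.4 − 15·4.9 = 0 → D_y = 73.5/11.4 = 6.44737 ≈ 6.447 kN.
ΣF_y = 0: C_y + 6.44737 − 15 = 0 → C_y = 8.553 kN.
ΣF_x = 0: no horizontal applied forces, so C_x = 0.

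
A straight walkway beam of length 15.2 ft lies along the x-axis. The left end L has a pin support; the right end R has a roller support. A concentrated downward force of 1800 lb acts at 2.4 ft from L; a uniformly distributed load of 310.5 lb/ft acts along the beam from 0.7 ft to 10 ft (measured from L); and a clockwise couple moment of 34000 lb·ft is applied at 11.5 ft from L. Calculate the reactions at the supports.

Resultant of the distributed load: 310.5 × 9.3 = 2887.65 lb at 5.35 ft from L.
Taking moments about L: R_y·15.2 − 1800·2.4 − (310.5·9.3)·5.35 − 34000 = 0 → R_y = 53768.9275/15.2 = 3537.43 ≈ 3537 lb.
ΣF_y = 0: L_y + 3537.43 − 1800 − 310.5·9.3 = 0 → L_y = 1150 lb.
ΣF_x = 0: no horizontal applied forces, so L_x = 0.

L_x = 0, L_y = 1150 lb, R_y = 3537 lb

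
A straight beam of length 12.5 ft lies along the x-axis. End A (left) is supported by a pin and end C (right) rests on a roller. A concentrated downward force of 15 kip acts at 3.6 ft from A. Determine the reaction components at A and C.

A_x = 0, A_y = 10.68 kip, C_y = 4.320 kip

ΣM about A: C_y·12.5 − 15·3.6 = 0 → C_y = 54/12.5 = 4.320 kip.
ΣF_y = 0: A_y + 4.32 − 15 = 0 → A_y = 10.68 kip.
ΣF_x = 0: no horizontal applied forces, so A_x = 0.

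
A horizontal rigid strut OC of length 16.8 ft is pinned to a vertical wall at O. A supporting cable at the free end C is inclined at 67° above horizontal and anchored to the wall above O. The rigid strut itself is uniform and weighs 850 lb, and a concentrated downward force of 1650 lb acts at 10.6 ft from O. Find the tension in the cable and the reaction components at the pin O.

T = 1593 lb, O_x = 622.3 lb, O_y = 1034 lb

ΣM about O: T·sin67°·16.8 − 850·8.4 − 1650·10.6 = 0 → T = 24630/(16.8·0.920505) = 1592.68 ≈ 1593 lb.
ΣF_x = 0: O_x − T·cos67° = 0 → O_x = 1592.68 × 0.390731 = 622.3 lb.
ΣF_y = 0: O_y + T·sin67° − 850 − 1650 = 0 → O_y = 2500 − 1592.68 × 0.920505 = 1034 lb.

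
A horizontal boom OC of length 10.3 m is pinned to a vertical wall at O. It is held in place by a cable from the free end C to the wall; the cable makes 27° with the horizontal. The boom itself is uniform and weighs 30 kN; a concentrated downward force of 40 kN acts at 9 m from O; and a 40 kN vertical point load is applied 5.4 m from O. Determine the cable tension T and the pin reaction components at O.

ΣM about O: T·sin27°·10.3 − 30·5.15 − 40·9 − 40·5.4 = 0 → T = 730.5/(10.3·0.45399) = 156.22 ≈ 156.2 kN.
ΣF_x = 0: O_x − T·cos27° = 0 → O_x = 156.22 × 0.891007 = 139.2 kN.
ΣF_y = 0: O_y + T·sin27° − 30 − 40 − 40 = 0 → O_y = 110 − 156.22 × 0.45399 = 39.08 kN.

T = 156.2 kN, O_x = 139.2 kN, O_y = 39.08 kN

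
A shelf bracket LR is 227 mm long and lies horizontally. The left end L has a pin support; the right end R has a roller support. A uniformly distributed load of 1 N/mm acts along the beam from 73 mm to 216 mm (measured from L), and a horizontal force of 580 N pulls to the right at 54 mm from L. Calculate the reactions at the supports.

L_x = -580.0 N, L_y = 51.97 N, R_y = 91.03 N

Resultant of the distributed load: 1 × 143 = 143 N at 144.5 mm from L.
Taking moments about L: R_y·227 − (1·143)·144.5 = 0 → R_y = 20663.5/227 = 91.0286 ≈ 91.03 N.
ΣF_y = 0: L_y + 91.0286 − 1·143 = 0 → L_y = 51.97 N.
ΣF_x = 0: L_x + 580 = 0 → L_x = -580.0 N.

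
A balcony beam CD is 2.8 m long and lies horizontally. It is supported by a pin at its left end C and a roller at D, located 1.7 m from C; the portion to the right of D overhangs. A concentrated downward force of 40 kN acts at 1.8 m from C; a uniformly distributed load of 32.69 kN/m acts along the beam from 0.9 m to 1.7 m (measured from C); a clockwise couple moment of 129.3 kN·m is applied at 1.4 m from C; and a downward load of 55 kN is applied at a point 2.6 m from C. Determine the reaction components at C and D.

Resultant of the distributed load: 32.69 × 0.8 = 26.152 kN at 1.3 m from C.
ΣM about C: D_y·1.7 − 40·1.8 − (32.69·0.8)·1.3 − 129.3 − 55·2.6 = 0 → D_y = 378.2976/1.7 = 222.528 ≈ 222.5 kN.
ΣF_y = 0: C_y + 222.528 − 40 − 32.69·0.8 − 55 = 0 → C_y = -101.4 kN.
ΣF_x = 0: no horizontal applied forces, so C_x = 0.

C_x = 0, C_y = -101.4 kN, D_y = 222.5 kN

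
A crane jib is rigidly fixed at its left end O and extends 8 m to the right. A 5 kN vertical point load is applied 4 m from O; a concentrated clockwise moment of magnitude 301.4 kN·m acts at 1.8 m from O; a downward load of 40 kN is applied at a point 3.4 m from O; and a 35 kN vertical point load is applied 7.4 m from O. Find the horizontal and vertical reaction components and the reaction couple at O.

O_x = 0, O_y = 80.00 kN, M_O = 716.4 kN·m

ΣF_x = 0: O_x = 0.
ΣF_y = 0: O_y − 5 − 40 − 35 = 0 → O_y = 80.00 kN.
ΣM about O: M_O − 5·4 − 301.4 − 40·3.4 − 35·7.4 = 0 → M_O = 716.4 kN·m.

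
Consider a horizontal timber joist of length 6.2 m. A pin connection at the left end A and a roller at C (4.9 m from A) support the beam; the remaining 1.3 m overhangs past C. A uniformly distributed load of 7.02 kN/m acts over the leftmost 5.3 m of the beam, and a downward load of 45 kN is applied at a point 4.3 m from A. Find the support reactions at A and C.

Resultant of the distributed load: 7.02 × 5.3 = 37.206 kN at 2.65 m from A.
Moments about A: C_y·4.9 − (7.02·5.3)·2.65 − 45·4.3 = 0 → C_y = 292.0959/4.9 = 59.6114 ≈ 59.61 kN.
ΣF_y = 0: A_y + 59.6114 − 7.02·5.3 − 45 = 0 → A_y = 22.59 kN.
ΣF_x = 0: no horizontal applied forces, so A_x = 0.

A_x = 0, A_y = 22.59 kN, C_y = 59.61 kN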